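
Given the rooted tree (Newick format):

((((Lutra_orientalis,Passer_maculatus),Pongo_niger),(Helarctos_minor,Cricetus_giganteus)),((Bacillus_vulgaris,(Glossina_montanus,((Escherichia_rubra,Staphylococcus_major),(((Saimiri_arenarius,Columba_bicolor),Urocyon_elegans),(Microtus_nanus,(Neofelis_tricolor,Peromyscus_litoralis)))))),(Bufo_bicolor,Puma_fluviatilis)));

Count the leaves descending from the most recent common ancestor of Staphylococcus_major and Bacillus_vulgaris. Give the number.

10

The MRCA of Staphylococcus_major and Bacillus_vulgaris is the node subtending (Bacillus_vulgaris,(Glossina_montanus,((Escherichia_rubra,Staphylococcus_major),(((Saimiri_arenarius,Columba_bicolor),Urocyon_elegans),(Microtus_nanus,(Neofelis_tricolor,Peromyscus_litoralis)))))).
That clade contains 10 terminal taxa: Bacillus_vulgaris, Columba_bicolor, Escherichia_rubra, Glossina_montanus, Microtus_nanus, Neofelis_tricolor, Peromyscus_litoralis, Saimiri_arenarius, Staphylococcus_major, Urocyon_elegans.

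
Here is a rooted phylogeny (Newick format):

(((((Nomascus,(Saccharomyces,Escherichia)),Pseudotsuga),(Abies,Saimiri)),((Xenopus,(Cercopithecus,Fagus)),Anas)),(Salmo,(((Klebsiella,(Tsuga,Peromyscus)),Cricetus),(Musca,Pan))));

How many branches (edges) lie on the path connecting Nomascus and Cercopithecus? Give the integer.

The MRCA of Nomascus and Cercopithecus is the node subtending ((((Nomascus,(Saccharomyces,Escherichia)),Pseudotsuga),(Abies,Saimiri)),((Xenopus,(Cercopithecus,Fagus)),Anas)).
From Nomascus up to that node: 4 branches. From Cercopithecus up to the same node: 4 branches. Total: 4 + 4 = 8.

8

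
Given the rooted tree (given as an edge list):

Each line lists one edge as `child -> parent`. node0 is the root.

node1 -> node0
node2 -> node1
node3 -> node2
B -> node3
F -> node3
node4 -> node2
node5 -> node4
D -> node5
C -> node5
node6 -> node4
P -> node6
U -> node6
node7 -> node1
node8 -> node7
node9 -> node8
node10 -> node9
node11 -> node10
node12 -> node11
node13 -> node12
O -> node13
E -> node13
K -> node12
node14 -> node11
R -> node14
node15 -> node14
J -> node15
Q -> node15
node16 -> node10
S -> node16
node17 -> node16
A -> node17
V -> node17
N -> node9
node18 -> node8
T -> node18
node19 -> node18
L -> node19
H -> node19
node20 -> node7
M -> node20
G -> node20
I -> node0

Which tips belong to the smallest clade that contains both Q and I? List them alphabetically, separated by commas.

A, B, C, D, E, F, G, H, I, J, K, L, M, N, O, P, Q, R, S, T, U, V

Tracing Q: it sits inside (J,Q).
Tracing I: it attaches directly to the root.
The smallest clade enclosing both is the whole tree (their MRCA is the root), so the answer is all 22 tips in alphabetical order.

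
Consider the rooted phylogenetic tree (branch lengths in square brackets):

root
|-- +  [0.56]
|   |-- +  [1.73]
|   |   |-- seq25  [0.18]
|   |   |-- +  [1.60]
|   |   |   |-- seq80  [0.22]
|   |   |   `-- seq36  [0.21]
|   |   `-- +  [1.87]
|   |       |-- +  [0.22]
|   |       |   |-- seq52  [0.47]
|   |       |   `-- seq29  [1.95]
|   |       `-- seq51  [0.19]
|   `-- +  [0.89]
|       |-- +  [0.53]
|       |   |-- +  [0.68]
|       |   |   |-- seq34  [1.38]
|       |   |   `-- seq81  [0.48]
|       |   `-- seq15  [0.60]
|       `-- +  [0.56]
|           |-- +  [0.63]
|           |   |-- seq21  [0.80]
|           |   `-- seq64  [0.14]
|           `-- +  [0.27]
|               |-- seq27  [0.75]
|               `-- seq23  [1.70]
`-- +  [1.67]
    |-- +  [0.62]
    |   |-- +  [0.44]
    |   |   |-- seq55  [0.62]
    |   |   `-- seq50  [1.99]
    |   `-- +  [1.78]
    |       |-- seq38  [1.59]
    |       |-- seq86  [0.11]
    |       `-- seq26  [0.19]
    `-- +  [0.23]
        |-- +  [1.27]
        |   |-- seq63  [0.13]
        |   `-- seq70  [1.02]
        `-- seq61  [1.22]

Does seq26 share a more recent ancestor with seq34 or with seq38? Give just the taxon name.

The MRCA of seq26 and seq38 subtends (seq38,seq86,seq26) (3 taxa).
The MRCA of seq26 and seq34 is the root, subtending the entire tree (21 taxa).
The first is nested inside the second, so seq26 shares a more recent common ancestor with seq38.

seq38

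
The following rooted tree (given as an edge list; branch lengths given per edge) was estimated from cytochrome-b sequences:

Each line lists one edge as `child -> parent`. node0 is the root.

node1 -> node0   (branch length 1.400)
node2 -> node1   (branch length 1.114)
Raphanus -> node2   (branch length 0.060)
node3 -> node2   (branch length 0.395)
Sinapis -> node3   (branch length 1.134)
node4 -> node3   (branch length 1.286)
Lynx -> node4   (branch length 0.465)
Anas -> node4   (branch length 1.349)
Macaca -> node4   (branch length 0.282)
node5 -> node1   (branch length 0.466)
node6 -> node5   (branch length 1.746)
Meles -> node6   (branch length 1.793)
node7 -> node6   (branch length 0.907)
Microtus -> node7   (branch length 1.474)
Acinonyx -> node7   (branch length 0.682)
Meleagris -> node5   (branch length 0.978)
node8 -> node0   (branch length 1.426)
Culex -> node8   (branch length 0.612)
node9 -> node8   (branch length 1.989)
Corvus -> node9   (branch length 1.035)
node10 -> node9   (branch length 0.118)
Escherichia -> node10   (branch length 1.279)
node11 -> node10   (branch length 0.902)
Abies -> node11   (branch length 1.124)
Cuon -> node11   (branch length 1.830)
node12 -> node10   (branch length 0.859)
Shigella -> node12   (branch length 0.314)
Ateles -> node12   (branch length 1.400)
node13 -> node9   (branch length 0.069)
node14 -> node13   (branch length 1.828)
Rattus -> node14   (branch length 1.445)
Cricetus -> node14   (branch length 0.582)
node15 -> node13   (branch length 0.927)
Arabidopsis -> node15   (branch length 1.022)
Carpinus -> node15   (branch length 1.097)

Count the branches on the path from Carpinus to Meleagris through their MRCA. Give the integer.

8

The MRCA of Carpinus and Meleagris is the root of the tree.
From Carpinus up to that node: 5 branches. From Meleagris up to the same node: 3 branches. Total: 5 + 3 = 8.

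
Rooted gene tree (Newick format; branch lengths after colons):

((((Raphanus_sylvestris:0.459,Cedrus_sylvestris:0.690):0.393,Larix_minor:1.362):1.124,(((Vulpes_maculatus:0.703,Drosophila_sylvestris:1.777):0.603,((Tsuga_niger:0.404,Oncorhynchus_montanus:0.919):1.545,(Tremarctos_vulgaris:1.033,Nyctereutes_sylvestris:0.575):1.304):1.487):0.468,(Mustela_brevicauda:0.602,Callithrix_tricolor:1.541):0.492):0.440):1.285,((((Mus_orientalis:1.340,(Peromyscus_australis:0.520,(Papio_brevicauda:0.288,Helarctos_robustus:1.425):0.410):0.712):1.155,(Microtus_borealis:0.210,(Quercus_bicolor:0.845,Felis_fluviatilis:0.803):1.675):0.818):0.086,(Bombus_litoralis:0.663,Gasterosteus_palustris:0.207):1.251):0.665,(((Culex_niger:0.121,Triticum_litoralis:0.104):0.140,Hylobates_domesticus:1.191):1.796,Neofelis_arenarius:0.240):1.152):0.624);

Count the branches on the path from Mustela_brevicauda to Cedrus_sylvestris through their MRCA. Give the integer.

6

The MRCA of Mustela_brevicauda and Cedrus_sylvestris is the node subtending (((Raphanus_sylvestris,Cedrus_sylvestris),Larix_minor),(((Vulpes_maculatus,Drosophila_sylvestris),((Tsuga_niger,Oncorhynchus_montanus),(Tremarctos_vulgaris,Nyctereutes_sylvestris))),(Mustela_brevicauda,Callithrix_tricolor))).
From Mustela_brevicauda up to that node: 3 branches. From Cedrus_sylvestris up to the same node: 3 branches. Total: 3 + 3 = 6.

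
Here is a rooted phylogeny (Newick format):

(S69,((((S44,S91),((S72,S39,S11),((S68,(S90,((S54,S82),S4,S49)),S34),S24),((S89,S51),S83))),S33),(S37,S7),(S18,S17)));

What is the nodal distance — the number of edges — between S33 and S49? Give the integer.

8

The MRCA of S33 and S49 is the node subtending (((S44,S91),((S72,S39,S11),((S68,(S90,((S54,S82),S4,S49)),S34),S24),((S89,S51),S83))),S33).
From S33 up to that node: 1 branch. From S49 up to the same node: 7 branches. Total: 1 + 7 = 8.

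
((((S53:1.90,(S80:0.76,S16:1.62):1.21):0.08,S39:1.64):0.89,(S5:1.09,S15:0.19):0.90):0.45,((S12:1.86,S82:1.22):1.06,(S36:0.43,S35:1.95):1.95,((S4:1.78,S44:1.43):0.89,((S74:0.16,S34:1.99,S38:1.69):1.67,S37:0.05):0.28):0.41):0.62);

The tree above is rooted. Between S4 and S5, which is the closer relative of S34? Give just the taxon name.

The MRCA of S34 and S4 subtends ((S4,S44),((S74,S34,S38),S37)) (6 taxa).
The MRCA of S34 and S5 is the root, subtending the entire tree (16 taxa).
The first is nested inside the second, so S34 shares a more recent common ancestor with S4.

S4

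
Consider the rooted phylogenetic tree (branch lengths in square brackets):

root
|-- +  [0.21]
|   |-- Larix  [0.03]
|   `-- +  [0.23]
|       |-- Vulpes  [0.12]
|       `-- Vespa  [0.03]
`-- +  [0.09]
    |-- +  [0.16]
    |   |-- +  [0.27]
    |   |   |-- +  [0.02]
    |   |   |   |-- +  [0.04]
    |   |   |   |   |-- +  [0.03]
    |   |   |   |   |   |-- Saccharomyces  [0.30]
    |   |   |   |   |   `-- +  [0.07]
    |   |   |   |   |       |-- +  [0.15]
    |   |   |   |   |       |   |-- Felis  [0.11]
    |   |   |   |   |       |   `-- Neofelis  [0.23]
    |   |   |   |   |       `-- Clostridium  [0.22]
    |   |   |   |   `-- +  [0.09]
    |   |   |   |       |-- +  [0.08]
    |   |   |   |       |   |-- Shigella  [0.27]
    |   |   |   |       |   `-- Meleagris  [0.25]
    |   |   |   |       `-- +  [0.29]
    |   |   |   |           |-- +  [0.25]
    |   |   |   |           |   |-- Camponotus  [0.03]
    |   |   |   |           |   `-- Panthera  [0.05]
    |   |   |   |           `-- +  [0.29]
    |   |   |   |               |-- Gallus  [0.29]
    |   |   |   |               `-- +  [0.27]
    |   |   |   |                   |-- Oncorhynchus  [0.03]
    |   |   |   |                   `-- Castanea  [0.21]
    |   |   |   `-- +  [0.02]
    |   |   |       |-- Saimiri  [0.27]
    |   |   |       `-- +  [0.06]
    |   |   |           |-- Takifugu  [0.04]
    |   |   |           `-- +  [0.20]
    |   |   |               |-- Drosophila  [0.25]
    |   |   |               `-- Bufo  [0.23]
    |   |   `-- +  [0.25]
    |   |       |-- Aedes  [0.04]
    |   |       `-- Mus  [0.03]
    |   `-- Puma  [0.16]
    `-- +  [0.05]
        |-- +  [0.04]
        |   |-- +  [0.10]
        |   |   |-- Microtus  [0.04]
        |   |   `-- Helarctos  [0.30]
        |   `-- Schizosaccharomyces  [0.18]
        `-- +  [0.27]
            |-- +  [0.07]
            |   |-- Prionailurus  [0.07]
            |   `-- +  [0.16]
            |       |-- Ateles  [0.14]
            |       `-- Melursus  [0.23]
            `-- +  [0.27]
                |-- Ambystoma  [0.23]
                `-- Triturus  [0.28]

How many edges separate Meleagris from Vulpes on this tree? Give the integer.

The MRCA of Meleagris and Vulpes is the root of the tree.
From Meleagris up to that node: 8 branches. From Vulpes up to the same node: 3 branches. Total: 8 + 3 = 11.

11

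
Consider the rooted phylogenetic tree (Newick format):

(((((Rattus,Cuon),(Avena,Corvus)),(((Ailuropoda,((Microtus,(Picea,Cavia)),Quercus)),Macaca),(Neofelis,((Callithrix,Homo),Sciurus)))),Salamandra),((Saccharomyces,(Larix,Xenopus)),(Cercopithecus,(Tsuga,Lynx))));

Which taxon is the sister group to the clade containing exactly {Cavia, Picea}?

The clade containing exactly {Cavia, Picea} attaches to the tree at the node subtending (Microtus,(Picea,Cavia)).
The other lineage descending from that same node — the sister group — is the single tip Microtus.

Microtus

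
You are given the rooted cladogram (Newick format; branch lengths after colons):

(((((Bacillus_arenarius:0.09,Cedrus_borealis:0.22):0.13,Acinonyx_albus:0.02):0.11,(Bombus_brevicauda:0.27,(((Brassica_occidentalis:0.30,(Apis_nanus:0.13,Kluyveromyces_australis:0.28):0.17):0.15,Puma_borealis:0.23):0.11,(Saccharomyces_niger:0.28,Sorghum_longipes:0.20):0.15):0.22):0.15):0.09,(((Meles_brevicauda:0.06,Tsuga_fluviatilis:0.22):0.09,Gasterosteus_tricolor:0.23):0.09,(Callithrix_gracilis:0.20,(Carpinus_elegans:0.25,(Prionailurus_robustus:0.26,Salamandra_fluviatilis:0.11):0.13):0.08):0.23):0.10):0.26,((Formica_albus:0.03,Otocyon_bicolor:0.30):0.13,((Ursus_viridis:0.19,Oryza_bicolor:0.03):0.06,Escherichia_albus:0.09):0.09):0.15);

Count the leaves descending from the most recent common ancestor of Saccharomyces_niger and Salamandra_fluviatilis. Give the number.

The MRCA of Saccharomyces_niger and Salamandra_fluviatilis is the node subtending ((((Bacillus_arenarius,Cedrus_borealis),Acinonyx_albus),(Bombus_brevicauda,(((Brassica_occidentalis,(Apis_nanus,Kluyveromyces_australis)),Puma_borealis),(Saccharomyces_niger,Sorghum_longipes)))),(((Meles_brevicauda,Tsuga_fluviatilis),Gasterosteus_tricolor),(Callithrix_gracilis,(Carpinus_elegans,(Prionailurus_robustus,Salamandra_fluviatilis))))).
That clade contains 17 terminal taxa: Acinonyx_albus, Apis_nanus, Bacillus_arenarius, Bombus_brevicauda, Brassica_occidentalis, Callithrix_gracilis, Carpinus_elegans, Cedrus_borealis, Gasterosteus_tricolor, Kluyveromyces_australis, Meles_brevicauda, Prionailurus_robustus, Puma_borealis, Saccharomyces_niger, Salamandra_fluviatilis, Sorghum_longipes, Tsuga_fluviatilis.

17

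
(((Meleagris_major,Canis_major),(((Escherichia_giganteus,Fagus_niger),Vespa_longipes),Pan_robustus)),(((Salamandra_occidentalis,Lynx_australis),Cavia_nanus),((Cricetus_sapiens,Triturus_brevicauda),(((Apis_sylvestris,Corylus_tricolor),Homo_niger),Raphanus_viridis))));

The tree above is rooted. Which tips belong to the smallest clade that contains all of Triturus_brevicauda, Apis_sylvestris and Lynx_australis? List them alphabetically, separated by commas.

Tracing Triturus_brevicauda: it sits inside (Cricetus_sapiens,Triturus_brevicauda).
Tracing Apis_sylvestris: it sits inside (Apis_sylvestris,Corylus_tricolor).
Tracing Lynx_australis: it sits inside (Salamandra_occidentalis,Lynx_australis).
The smallest clade enclosing all 3 is (((Salamandra_occidentalis,Lynx_australis),Cavia_nanus),((Cricetus_sapiens,Triturus_brevicauda),(((Apis_sylvestris,Corylus_tricolor),Homo_niger),Raphanus_viridis))); the answer is its 9 terminal taxa in alphabetical order.

Apis_sylvestris, Cavia_nanus, Corylus_tricolor, Cricetus_sapiens, Homo_niger, Lynx_australis, Raphanus_viridis, Salamandra_occidentalis, Triturus_brevicauda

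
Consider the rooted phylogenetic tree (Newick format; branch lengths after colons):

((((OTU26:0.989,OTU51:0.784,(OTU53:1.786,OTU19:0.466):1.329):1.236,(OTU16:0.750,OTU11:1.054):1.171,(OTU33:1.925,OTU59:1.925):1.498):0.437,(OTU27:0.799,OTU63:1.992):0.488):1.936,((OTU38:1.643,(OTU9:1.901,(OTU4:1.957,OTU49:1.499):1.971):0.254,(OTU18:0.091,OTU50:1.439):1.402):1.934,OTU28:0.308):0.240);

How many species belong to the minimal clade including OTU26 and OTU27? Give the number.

The MRCA of OTU26 and OTU27 is the node subtending (((OTU26,OTU51,(OTU53,OTU19)),(OTU16,OTU11),(OTU33,OTU59)),(OTU27,OTU63)).
That clade contains 10 terminal taxa: OTU11, OTU16, OTU19, OTU26, OTU27, OTU33, OTU51, OTU53, OTU59, OTU63.

10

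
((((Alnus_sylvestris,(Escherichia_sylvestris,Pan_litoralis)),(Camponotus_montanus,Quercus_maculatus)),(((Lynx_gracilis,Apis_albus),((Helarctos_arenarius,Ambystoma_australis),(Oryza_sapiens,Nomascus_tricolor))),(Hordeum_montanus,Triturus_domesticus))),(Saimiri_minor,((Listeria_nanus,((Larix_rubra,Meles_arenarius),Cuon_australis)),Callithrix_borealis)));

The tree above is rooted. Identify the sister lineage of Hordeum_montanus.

Triturus_domesticus

Hordeum_montanus attaches to the tree at the node subtending (Hordeum_montanus,Triturus_domesticus).
The other lineage descending from that same node — the sister group — is the single tip Triturus_domesticus.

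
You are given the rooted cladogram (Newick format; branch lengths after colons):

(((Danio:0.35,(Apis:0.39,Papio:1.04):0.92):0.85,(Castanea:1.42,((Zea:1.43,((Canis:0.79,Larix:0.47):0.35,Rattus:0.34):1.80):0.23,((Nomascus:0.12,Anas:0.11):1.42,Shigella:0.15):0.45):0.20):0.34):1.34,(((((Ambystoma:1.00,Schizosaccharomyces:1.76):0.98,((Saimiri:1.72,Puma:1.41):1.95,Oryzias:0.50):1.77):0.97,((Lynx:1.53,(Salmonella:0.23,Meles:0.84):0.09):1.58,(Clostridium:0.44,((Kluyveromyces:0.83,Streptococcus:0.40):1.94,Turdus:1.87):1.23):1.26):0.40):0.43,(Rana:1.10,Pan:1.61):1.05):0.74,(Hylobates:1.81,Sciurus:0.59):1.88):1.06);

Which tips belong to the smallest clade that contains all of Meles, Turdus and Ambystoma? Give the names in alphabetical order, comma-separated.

Ambystoma, Clostridium, Kluyveromyces, Lynx, Meles, Oryzias, Puma, Saimiri, Salmonella, Schizosaccharomyces, Streptococcus, Turdus

Tracing Meles: it sits inside (Salmonella,Meles).
Tracing Turdus: it sits inside ((Kluyveromyces,Streptococcus),Turdus).
Tracing Ambystoma: it sits inside (Ambystoma,Schizosaccharomyces).
The smallest clade enclosing all 3 is (((Ambystoma,Schizosaccharomyces),((Saimiri,Puma),Oryzias)),((Lynx,(Salmonella,Meles)),(Clostridium,((Kluyveromyces,Streptococcus),Turdus)))); the answer is its 12 terminal taxa in alphabetical order.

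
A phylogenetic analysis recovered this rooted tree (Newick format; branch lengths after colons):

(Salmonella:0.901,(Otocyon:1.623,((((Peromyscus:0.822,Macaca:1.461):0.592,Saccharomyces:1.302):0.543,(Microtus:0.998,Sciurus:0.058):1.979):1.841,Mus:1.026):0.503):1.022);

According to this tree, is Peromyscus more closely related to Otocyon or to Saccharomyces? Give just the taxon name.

Saccharomyces

The MRCA of Peromyscus and Saccharomyces subtends ((Peromyscus,Macaca),Saccharomyces) (3 taxa).
The MRCA of Peromyscus and Otocyon subtends (Otocyon,((((Peromyscus,Macaca),Saccharomyces),(Microtus,Sciurus)),Mus)) (7 taxa).
The first is nested inside the second, so Peromyscus shares a more recent common ancestor with Saccharomyces.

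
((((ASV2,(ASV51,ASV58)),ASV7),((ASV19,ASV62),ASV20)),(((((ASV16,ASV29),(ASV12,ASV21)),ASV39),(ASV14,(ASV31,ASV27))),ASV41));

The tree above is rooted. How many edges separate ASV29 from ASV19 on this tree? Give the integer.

10

The MRCA of ASV29 and ASV19 is the root of the tree.
From ASV29 up to that node: 6 branches. From ASV19 up to the same node: 4 branches. Total: 6 + 4 = 10.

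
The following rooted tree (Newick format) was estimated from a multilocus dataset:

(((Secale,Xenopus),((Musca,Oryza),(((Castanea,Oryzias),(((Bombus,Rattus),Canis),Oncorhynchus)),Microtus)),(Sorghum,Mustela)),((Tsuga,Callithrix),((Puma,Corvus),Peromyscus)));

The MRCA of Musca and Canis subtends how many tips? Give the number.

9

The MRCA of Musca and Canis is the node subtending ((Musca,Oryza),(((Castanea,Oryzias),(((Bombus,Rattus),Canis),Oncorhynchus)),Microtus)).
That clade contains 9 terminal taxa: Bombus, Canis, Castanea, Microtus, Musca, Oncorhynchus, Oryza, Oryzias, Rattus.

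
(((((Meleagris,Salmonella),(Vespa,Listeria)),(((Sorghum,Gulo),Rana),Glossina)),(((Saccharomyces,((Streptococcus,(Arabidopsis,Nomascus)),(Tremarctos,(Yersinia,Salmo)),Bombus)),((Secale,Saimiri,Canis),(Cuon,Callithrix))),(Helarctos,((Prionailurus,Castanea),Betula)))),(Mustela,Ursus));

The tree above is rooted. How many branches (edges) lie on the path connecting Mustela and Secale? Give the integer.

The MRCA of Mustela and Secale is the root of the tree.
From Mustela up to that node: 2 branches. From Secale up to the same node: 6 branches. Total: 2 + 6 = 8.

8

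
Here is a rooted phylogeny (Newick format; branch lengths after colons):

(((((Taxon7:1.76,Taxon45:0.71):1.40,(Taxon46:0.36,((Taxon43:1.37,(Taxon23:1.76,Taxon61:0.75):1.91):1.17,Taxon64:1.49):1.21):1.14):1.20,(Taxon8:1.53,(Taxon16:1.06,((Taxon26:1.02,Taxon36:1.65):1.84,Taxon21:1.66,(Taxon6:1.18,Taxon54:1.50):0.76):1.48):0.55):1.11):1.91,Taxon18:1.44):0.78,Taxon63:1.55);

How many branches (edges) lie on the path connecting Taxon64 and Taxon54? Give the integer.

9

The MRCA of Taxon64 and Taxon54 is the node subtending (((Taxon7,Taxon45),(Taxon46,((Taxon43,(Taxon23,Taxon61)),Taxon64))),(Taxon8,(Taxon16,((Taxon26,Taxon36),Taxon21,(Taxon6,Taxon54))))).
From Taxon64 up to that node: 4 branches. From Taxon54 up to the same node: 5 branches. Total: 4 + 5 = 9.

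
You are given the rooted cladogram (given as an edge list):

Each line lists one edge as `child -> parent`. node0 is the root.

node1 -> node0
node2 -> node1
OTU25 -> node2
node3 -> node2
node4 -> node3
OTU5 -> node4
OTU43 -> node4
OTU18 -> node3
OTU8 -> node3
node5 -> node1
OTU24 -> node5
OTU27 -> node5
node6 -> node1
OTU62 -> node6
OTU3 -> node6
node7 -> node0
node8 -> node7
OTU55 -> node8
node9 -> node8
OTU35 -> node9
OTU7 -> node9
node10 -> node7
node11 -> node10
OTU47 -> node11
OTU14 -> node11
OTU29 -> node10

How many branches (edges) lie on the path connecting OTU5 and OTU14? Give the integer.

9

The MRCA of OTU5 and OTU14 is the root of the tree.
From OTU5 up to that node: 5 branches. From OTU14 up to the same node: 4 branches. Total: 5 + 4 = 9.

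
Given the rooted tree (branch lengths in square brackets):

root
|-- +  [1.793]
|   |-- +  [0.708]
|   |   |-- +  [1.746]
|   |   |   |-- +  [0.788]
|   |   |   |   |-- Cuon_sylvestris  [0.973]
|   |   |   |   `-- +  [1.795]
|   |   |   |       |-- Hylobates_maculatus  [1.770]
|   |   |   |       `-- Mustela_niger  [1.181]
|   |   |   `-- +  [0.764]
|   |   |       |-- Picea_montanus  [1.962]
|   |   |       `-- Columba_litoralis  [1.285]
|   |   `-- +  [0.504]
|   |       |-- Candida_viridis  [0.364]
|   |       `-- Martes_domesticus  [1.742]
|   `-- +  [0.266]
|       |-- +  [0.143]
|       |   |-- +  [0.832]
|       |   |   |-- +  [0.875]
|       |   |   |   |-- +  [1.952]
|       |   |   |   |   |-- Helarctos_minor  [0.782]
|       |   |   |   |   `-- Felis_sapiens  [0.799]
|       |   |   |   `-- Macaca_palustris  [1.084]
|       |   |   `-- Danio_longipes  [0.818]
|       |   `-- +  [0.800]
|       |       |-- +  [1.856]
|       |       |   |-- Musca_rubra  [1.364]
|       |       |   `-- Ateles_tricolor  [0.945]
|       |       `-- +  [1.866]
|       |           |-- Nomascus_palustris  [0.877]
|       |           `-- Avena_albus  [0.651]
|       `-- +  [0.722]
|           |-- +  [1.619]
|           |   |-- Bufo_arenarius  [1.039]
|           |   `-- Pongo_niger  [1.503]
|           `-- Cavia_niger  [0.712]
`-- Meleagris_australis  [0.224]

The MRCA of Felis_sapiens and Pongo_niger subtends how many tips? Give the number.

11

The MRCA of Felis_sapiens and Pongo_niger is the node subtending (((((Helarctos_minor,Felis_sapiens),Macaca_palustris),Danio_longipes),((Musca_rubra,Ateles_tricolor),(Nomascus_palustris,Avena_albus))),((Bufo_arenarius,Pongo_niger),Cavia_niger)).
That clade contains 11 terminal taxa: Ateles_tricolor, Avena_albus, Bufo_arenarius, Cavia_niger, Danio_longipes, Felis_sapiens, Helarctos_minor, Macaca_palustris, Musca_rubra, Nomascus_palustris, Pongo_niger.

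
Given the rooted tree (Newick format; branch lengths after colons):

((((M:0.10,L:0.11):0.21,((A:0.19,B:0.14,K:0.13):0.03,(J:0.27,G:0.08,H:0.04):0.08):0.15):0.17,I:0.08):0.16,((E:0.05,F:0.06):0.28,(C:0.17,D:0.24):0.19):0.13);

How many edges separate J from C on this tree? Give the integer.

8

The MRCA of J and C is the root of the tree.
From J up to that node: 5 branches. From C up to the same node: 3 branches. Total: 5 + 3 = 8.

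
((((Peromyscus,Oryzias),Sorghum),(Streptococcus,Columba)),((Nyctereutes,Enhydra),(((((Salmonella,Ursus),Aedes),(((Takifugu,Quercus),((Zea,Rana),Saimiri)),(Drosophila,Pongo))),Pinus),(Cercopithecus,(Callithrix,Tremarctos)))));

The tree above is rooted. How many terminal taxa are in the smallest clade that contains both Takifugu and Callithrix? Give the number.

14

The MRCA of Takifugu and Callithrix is the node subtending (((((Salmonella,Ursus),Aedes),(((Takifugu,Quercus),((Zea,Rana),Saimiri)),(Drosophila,Pongo))),Pinus),(Cercopithecus,(Callithrix,Tremarctos))).
That clade contains 14 terminal taxa: Aedes, Callithrix, Cercopithecus, Drosophila, Pinus, Pongo, Quercus, Rana, Saimiri, Salmonella, Takifugu, Tremarctos, Ursus, Zea.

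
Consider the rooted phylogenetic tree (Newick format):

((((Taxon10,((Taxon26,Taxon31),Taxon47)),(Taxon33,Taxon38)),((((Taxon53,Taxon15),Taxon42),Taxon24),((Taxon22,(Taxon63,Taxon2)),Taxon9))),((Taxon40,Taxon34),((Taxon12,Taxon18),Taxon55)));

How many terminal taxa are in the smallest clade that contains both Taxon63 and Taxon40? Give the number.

19

The MRCA of Taxon63 and Taxon40 is the root, so the clade is the entire tree.
That clade contains 19 terminal taxa: Taxon10, Taxon12, Taxon15, Taxon18, Taxon2, Taxon22, Taxon24, Taxon26, Taxon31, Taxon33, Taxon34, Taxon38, Taxon40, Taxon42, Taxon47, Taxon53, Taxon55, Taxon63, Taxon9.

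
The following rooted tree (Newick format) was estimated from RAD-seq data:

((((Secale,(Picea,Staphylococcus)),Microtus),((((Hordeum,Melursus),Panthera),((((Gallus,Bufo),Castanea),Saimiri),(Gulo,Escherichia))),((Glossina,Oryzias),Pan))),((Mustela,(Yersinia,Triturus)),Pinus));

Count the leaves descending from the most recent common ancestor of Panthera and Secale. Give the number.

16

The MRCA of Panthera and Secale is the node subtending (((Secale,(Picea,Staphylococcus)),Microtus),((((Hordeum,Melursus),Panthera),((((Gallus,Bufo),Castanea),Saimiri),(Gulo,Escherichia))),((Glossina,Oryzias),Pan))).
That clade contains 16 terminal taxa: Bufo, Castanea, Escherichia, Gallus, Glossina, Gulo, Hordeum, Melursus, Microtus, Oryzias, Pan, Panthera, Picea, Saimiri, Secale, Staphylococcus.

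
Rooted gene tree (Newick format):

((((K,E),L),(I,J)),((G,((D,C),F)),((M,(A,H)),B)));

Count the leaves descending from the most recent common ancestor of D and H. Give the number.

8

The MRCA of D and H is the node subtending ((G,((D,C),F)),((M,(A,H)),B)).
That clade contains 8 terminal taxa: A, B, C, D, F, G, H, M.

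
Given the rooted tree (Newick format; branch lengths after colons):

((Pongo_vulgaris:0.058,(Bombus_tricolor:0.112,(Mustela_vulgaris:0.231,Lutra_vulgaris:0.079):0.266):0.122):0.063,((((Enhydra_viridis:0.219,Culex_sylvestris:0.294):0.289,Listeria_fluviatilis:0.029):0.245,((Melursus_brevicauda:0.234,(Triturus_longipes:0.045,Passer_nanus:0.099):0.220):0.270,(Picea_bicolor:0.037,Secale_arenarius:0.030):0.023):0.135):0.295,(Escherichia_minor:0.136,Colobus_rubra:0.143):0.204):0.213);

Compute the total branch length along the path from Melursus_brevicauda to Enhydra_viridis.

The path runs Melursus_brevicauda → … → MRCA → … → Enhydra_viridis; the MRCA is the node subtending (((Enhydra_viridis,Culex_sylvestris),Listeria_fluviatilis),((Melursus_brevicauda,(Triturus_longipes,Passer_nanus)),(Picea_bicolor,Secale_arenarius))).
Branch lengths along that path: 0.234 + 0.270 + 0.135 + 0.245 + 0.289 + 0.219 = 1.392.

1.392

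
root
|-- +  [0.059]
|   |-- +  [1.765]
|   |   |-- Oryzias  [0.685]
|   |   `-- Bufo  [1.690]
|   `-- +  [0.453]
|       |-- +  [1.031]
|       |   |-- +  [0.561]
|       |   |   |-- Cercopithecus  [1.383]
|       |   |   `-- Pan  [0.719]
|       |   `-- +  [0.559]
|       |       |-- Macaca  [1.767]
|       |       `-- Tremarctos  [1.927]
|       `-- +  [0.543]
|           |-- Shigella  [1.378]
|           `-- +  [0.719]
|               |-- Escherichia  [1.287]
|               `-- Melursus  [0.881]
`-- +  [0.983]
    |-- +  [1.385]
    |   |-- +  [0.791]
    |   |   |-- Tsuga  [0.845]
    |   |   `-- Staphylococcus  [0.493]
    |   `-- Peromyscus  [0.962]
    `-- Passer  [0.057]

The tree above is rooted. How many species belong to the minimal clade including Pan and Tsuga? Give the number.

13

The MRCA of Pan and Tsuga is the root, so the clade is the entire tree.
That clade contains 13 terminal taxa: Bufo, Cercopithecus, Escherichia, Macaca, Melursus, Oryzias, Pan, Passer, Peromyscus, Shigella, Staphylococcus, Tremarctos, Tsuga.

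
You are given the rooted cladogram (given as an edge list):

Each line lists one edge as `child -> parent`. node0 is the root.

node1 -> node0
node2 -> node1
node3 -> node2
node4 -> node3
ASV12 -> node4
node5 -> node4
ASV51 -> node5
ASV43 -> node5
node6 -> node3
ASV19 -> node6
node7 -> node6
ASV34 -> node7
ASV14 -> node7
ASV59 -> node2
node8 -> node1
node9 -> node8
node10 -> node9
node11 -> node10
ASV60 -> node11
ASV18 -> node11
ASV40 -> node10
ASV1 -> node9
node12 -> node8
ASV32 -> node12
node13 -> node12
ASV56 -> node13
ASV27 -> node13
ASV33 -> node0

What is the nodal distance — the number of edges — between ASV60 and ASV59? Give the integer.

7

The MRCA of ASV60 and ASV59 is the node subtending ((((ASV12,(ASV51,ASV43)),(ASV19,(ASV34,ASV14))),ASV59),((((ASV60,ASV18),ASV40),ASV1),(ASV32,(ASV56,ASV27)))).
From ASV60 up to that node: 5 branches. From ASV59 up to the same node: 2 branches. Total: 5 + 2 = 7.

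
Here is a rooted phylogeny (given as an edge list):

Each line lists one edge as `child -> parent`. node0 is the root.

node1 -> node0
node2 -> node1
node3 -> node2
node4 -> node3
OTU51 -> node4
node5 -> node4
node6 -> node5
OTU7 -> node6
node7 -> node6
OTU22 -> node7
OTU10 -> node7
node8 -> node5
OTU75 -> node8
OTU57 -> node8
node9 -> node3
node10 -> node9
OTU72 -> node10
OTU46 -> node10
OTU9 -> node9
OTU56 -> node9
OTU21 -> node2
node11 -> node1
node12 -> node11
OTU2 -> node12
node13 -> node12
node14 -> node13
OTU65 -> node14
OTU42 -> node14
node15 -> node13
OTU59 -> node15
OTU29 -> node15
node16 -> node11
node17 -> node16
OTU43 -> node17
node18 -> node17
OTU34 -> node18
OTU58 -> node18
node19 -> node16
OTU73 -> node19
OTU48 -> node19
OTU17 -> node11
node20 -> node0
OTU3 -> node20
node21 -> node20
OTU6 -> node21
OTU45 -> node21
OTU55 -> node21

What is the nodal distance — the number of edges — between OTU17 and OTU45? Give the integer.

6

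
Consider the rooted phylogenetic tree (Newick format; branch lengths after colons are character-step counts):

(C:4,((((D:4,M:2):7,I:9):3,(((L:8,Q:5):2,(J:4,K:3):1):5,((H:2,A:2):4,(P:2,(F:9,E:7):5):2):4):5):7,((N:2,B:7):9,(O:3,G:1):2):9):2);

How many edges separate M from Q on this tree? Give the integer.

The MRCA of M and Q is the node subtending (((D,M),I),(((L,Q),(J,K)),((H,A),(P,(F,E))))).
From M up to that node: 3 branches. From Q up to the same node: 4 branches. Total: 3 + 4 = 7.

7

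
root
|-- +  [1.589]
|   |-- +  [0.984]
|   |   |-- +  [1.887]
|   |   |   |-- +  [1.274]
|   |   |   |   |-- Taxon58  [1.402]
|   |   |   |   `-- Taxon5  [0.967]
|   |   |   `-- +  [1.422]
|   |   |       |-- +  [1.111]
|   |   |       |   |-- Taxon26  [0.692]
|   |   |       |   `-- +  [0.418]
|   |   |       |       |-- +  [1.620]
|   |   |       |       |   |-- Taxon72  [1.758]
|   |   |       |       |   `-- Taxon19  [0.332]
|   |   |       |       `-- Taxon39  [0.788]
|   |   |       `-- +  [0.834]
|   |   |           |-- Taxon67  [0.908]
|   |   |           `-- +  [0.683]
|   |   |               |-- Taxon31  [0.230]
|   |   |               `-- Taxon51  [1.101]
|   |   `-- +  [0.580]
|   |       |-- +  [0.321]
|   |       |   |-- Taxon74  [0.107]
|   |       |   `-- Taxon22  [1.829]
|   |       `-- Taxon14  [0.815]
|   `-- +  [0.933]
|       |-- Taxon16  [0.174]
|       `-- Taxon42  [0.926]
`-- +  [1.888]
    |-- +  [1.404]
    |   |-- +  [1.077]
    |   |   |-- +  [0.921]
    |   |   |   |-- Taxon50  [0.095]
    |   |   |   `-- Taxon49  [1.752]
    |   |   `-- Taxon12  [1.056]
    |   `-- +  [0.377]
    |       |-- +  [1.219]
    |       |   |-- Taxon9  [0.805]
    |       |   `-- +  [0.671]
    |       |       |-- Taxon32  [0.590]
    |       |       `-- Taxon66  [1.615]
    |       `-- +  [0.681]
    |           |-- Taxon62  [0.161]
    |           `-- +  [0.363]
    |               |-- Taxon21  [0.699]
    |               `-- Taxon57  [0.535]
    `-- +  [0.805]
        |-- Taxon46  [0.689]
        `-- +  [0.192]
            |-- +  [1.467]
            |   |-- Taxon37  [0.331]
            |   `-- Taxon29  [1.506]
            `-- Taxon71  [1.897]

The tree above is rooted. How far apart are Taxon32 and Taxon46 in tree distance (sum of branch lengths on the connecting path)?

The path runs Taxon32 → … → MRCA → … → Taxon46; the MRCA is the node subtending ((((Taxon50,Taxon49),Taxon12),((Taxon9,(Taxon32,Taxon66)),(Taxon62,(Taxon21,Taxon57)))),(Taxon46,((Taxon37,Taxon29),Taxon71))).
Branch lengths along that path: 0.590 + 0.671 + 1.219 + 0.377 + 1.404 + 0.805 + 0.689 = 5.755.

5.755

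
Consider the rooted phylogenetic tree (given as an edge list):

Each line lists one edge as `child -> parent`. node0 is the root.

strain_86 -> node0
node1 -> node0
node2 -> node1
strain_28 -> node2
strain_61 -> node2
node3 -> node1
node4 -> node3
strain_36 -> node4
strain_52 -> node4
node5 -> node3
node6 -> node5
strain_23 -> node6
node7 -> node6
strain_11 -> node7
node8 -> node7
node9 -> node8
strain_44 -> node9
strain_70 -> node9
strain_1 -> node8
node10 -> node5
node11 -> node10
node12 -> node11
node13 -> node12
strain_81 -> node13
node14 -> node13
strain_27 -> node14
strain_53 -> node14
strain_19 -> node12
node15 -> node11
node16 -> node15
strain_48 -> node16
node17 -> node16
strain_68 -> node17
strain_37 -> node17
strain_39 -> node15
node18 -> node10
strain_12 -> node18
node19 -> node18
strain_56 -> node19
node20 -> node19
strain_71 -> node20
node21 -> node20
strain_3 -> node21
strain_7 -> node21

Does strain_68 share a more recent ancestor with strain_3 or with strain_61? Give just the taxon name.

The MRCA of strain_68 and strain_3 subtends ((((strain_81,(strain_27,strain_53)),strain_19),((strain_48,(strain_68,strain_37)),strain_39)),(strain_12,(strain_56,(strain_71,(strain_3,strain_7))))) (13 taxa).
The MRCA of strain_68 and strain_61 subtends ((strain_28,strain_61),((strain_36,strain_52),((strain_23,(strain_11,((strain_44,strain_70),strain_1))),((((strain_81,(strain_27,strain_53)),strain_19),((strain_48,(strain_68,strain_37)),strain_39)),(strain_12,(strain_56,(strain_71,(strain_3,strain_7)))))))) (22 taxa).
The first is nested inside the second, so strain_68 shares a more recent common ancestor with strain_3.

strain_3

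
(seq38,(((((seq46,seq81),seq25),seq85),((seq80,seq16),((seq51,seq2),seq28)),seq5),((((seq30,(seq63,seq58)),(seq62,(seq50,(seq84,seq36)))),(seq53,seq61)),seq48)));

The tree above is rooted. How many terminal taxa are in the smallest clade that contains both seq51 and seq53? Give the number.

20

The MRCA of seq51 and seq53 is the node subtending (((((seq46,seq81),seq25),seq85),((seq80,seq16),((seq51,seq2),seq28)),seq5),((((seq30,(seq63,seq58)),(seq62,(seq50,(seq84,seq36)))),(seq53,seq61)),seq48)).
That clade contains 20 terminal taxa: seq16, seq2, seq25, seq28, seq30, seq36, seq46, seq48, seq5, seq50, seq51, seq53, seq58, seq61, seq62, seq63, seq80, seq81, seq84, seq85.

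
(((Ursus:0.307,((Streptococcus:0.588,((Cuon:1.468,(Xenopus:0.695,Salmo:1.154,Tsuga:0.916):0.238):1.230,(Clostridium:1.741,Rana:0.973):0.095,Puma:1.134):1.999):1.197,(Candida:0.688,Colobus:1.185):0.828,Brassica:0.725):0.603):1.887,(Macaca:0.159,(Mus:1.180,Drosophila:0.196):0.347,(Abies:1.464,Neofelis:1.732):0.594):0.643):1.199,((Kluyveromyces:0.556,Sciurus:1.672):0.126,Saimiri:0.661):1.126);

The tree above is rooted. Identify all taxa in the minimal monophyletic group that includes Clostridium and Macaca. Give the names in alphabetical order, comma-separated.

Abies, Brassica, Candida, Clostridium, Colobus, Cuon, Drosophila, Macaca, Mus, Neofelis, Puma, Rana, Salmo, Streptococcus, Tsuga, Ursus, Xenopus

Tracing Clostridium: it sits inside (Clostridium,Rana).
Tracing Macaca: it sits inside (Macaca,(Mus,Drosophila),(Abies,Neofelis)).
The smallest clade enclosing both is ((Ursus,((Streptococcus,((Cuon,(Xenopus,Salmo,Tsuga)),(Clostridium,Rana),Puma)),(Candida,Colobus),Brassica)),(Macaca,(Mus,Drosophila),(Abies,Neofelis))); the answer is its 17 terminal taxa in alphabetical order.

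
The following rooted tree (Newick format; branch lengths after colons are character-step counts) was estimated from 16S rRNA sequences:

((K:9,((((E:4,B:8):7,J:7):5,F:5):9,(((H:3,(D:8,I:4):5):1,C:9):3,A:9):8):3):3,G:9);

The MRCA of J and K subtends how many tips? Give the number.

10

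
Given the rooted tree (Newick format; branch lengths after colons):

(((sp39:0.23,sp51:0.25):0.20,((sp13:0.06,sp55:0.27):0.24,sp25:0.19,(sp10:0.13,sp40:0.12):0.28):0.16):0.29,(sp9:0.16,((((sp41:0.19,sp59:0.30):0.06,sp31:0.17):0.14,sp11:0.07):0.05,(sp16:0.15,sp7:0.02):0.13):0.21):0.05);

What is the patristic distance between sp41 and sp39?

1.42

The path runs sp41 → … → MRCA → … → sp39; the MRCA is the root of the tree.
Branch lengths along that path: 0.19 + 0.06 + 0.14 + 0.05 + 0.21 + 0.05 + 0.29 + 0.20 + 0.23 = 1.42.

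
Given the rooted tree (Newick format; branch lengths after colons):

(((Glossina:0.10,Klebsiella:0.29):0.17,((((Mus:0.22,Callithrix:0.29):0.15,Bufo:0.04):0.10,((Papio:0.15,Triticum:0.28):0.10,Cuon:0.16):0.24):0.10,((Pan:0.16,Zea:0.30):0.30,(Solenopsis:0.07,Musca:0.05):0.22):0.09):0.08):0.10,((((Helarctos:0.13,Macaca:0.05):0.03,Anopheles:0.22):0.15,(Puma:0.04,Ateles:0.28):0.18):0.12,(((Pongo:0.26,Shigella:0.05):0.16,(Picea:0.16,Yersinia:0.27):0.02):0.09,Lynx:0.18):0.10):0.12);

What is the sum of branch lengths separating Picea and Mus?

1.24

The path runs Picea → … → MRCA → … → Mus; the MRCA is the root of the tree.
Branch lengths along that path: 0.16 + 0.02 + 0.09 + 0.10 + 0.12 + 0.10 + 0.08 + 0.10 + 0.10 + 0.15 + 0.22 = 1.24.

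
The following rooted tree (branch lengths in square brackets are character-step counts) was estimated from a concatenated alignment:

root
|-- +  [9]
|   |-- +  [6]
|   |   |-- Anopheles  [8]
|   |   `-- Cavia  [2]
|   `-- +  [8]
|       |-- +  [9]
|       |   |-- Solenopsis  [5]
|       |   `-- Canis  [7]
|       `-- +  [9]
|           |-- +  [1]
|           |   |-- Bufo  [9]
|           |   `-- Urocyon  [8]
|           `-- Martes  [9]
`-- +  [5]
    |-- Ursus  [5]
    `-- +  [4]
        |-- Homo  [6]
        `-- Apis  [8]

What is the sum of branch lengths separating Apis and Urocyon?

52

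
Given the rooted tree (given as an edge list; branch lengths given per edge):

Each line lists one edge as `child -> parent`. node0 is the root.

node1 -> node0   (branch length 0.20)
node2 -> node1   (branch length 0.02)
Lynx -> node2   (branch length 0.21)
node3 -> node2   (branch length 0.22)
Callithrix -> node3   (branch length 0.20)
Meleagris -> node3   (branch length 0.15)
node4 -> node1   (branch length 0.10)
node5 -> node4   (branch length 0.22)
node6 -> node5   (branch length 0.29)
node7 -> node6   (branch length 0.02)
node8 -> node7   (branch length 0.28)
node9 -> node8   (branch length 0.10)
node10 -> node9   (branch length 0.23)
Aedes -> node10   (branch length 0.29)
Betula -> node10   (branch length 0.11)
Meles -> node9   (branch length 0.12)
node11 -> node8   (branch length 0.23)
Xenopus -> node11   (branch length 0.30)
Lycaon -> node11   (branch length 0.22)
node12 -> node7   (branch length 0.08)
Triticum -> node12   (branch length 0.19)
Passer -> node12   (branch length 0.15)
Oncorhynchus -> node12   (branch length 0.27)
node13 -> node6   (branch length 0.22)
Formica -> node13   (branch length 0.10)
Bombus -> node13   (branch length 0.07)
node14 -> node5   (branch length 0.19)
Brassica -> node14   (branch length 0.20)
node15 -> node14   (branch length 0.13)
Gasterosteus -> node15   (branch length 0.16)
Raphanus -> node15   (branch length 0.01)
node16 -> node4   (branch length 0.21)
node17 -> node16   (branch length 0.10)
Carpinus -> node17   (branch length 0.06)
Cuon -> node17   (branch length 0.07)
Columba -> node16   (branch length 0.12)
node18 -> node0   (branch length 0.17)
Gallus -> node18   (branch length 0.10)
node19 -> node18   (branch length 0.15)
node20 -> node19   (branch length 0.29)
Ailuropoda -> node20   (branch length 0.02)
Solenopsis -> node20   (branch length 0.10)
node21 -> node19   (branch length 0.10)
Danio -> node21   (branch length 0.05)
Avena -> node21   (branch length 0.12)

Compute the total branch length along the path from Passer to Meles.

The path runs Passer → … → MRCA → … → Meles; the MRCA is the node subtending ((((Aedes,Betula),Meles),(Xenopus,Lycaon)),(Triticum,Passer,Oncorhynchus)).
Branch lengths along that path: 0.15 + 0.08 + 0.28 + 0.10 + 0.12 = 0.73.

0.73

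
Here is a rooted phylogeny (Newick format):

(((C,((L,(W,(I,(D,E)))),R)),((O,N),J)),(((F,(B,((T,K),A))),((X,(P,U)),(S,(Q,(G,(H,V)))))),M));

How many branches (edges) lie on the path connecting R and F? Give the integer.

8

The MRCA of R and F is the root of the tree.
From R up to that node: 4 branches. From F up to the same node: 4 branches. Total: 4 + 4 = 8.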